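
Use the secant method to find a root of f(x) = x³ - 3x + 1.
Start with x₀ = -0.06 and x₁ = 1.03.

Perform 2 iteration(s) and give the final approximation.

f(x) = x³ - 3x + 1
x₀ = -0.06, x₁ = 1.03

Secant formula: x_{n+1} = x_n - f(x_n)(x_n - x_{n-1})/(f(x_n) - f(x_{n-1}))

Iteration 1:
  f(-0.060000) = 1.179784
  f(1.030000) = -0.997273
  x_2 = 1.030000 - (-0.997273)×(1.030000 - (-0.060000))/(-0.997273 - 1.179784)
       = 0.530689
Iteration 2:
  f(1.030000) = -0.997273
  f(0.530689) = -0.442610
  x_3 = 0.530689 - (-0.442610)×(0.530689 - 1.030000)/(-0.442610 - (-0.997273))
       = 0.132250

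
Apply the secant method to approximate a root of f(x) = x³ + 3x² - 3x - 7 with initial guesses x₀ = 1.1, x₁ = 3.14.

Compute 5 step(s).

f(x) = x³ + 3x² - 3x - 7
x₀ = 1.1, x₁ = 3.14

Secant formula: x_{n+1} = x_n - f(x_n)(x_n - x_{n-1})/(f(x_n) - f(x_{n-1}))

Iteration 1:
  f(1.100000) = -5.339000
  f(3.140000) = 44.117944
  x_2 = 3.140000 - 44.117944×(3.140000 - 1.100000)/(44.117944 - (-5.339000))
       = 1.320223
Iteration 2:
  f(3.140000) = 44.117944
  f(1.320223) = -3.430568
  x_3 = 1.320223 - (-3.430568)×(1.320223 - 3.140000)/(-3.430568 - 44.117944)
       = 1.451518
Iteration 3:
  f(1.320223) = -3.430568
  f(1.451518) = -1.975633
  x_4 = 1.451518 - (-1.975633)×(1.451518 - 1.320223)/(-1.975633 - (-3.430568))
       = 1.629801
Iteration 4:
  f(1.451518) = -1.975633
  f(1.629801) = 0.408509
  x_5 = 1.629801 - 0.408509×(1.629801 - 1.451518)/(0.408509 - (-1.975633))
       = 1.599253
Iteration 5:
  f(1.629801) = 0.408509
  f(1.599253) = -0.034662
  x_6 = 1.599253 - (-0.034662)×(1.599253 - 1.629801)/(-0.034662 - 0.408509)
       = 1.601642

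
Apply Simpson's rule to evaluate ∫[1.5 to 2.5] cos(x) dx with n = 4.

f(x) = cos(x)
a = 1.5, b = 2.5, n = 4
h = (b - a)/n = 0.250000

Simpson's rule: (h/3)[f(x₀) + 4f(x₁) + 2f(x₂) + ... + f(xₙ)]

x_0 = 1.5000, f(x_0) = 0.070737, coefficient = 1
x_1 = 1.7500, f(x_1) = -0.178246, coefficient = 4
x_2 = 2.0000, f(x_2) = -0.416147, coefficient = 2
x_3 = 2.2500, f(x_3) = -0.628174, coefficient = 4
x_4 = 2.5000, f(x_4) = -0.801144, coefficient = 1

I ≈ (0.250000/3) × -4.788379 = -0.399032
Exact value: -0.399023
Error: 0.000009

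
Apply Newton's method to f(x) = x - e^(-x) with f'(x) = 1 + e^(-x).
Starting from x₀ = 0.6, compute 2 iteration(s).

f(x) = x - e^(-x)
f'(x) = 1 + e^(-x)
x₀ = 0.6

Newton-Raphson formula: x_{n+1} = x_n - f(x_n)/f'(x_n)

Iteration 1:
  f(0.600000) = 0.051188
  f'(0.600000) = 1.548812
  x_1 = 0.600000 - 0.051188/1.548812 = 0.566950
Iteration 2:
  f(0.566950) = -0.000303
  f'(0.566950) = 1.567253
  x_2 = 0.566950 - (-0.000303)/1.567253 = 0.567143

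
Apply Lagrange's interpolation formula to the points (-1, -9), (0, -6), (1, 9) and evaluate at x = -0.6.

Lagrange interpolation formula:
P(x) = Σ yᵢ × Lᵢ(x)
where Lᵢ(x) = Π_{j≠i} (x - xⱼ)/(xᵢ - xⱼ)

L_0(-0.6) = (-0.6 - 0)/(-1 - 0) × (-0.6 - 1)/(-1 - 1) = 0.480000
L_1(-0.6) = (-0.6 - (-1))/(0 - (-1)) × (-0.6 - 1)/(0 - 1) = 0.640000
L_2(-0.6) = (-0.6 - (-1))/(1 - (-1)) × (-0.6 - 0)/(1 - 0) = -0.120000

P(-0.6) = (-9)×L_0(-0.6) + (-6)×L_1(-0.6) + 9×L_2(-0.6)
P(-0.6) = -9.240000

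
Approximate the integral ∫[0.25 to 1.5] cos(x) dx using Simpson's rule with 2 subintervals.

f(x) = cos(x)
a = 0.25, b = 1.5, n = 2
h = (b - a)/n = 0.625000

Simpson's rule: (h/3)[f(x₀) + 4f(x₁) + 2f(x₂) + ... + f(xₙ)]

x_0 = 0.2500, f(x_0) = 0.968912, coefficient = 1
x_1 = 0.8750, f(x_1) = 0.640997, coefficient = 4
x_2 = 1.5000, f(x_2) = 0.070737, coefficient = 1

I ≈ (0.625000/3) × 3.603637 = 0.750758
Exact value: 0.750091
Error: 0.000667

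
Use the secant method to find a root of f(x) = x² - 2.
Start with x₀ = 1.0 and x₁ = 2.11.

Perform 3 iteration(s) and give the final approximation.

f(x) = x² - 2
x₀ = 1.0, x₁ = 2.11

Secant formula: x_{n+1} = x_n - f(x_n)(x_n - x_{n-1})/(f(x_n) - f(x_{n-1}))

Iteration 1:
  f(1.000000) = -1.000000
  f(2.110000) = 2.452100
  x_2 = 2.110000 - 2.452100×(2.110000 - 1.000000)/(2.452100 - (-1.000000))
       = 1.321543
Iteration 2:
  f(2.110000) = 2.452100
  f(1.321543) = -0.253523
  x_3 = 1.321543 - (-0.253523)×(1.321543 - 2.110000)/(-0.253523 - 2.452100)
       = 1.395424
Iteration 3:
  f(1.321543) = -0.253523
  f(1.395424) = -0.052793
  x_4 = 1.395424 - (-0.052793)×(1.395424 - 1.321543)/(-0.052793 - (-0.253523))
       = 1.414854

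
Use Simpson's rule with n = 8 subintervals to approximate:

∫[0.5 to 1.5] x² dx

f(x) = x²
a = 0.5, b = 1.5, n = 8
h = (b - a)/n = 0.125000

Simpson's rule: (h/3)[f(x₀) + 4f(x₁) + 2f(x₂) + ... + f(xₙ)]

x_0 = 0.5000, f(x_0) = 0.250000, coefficient = 1
x_1 = 0.6250, f(x_1) = 0.390625, coefficient = 4
x_2 = 0.7500, f(x_2) = 0.562500, coefficient = 2
x_3 = 0.8750, f(x_3) = 0.765625, coefficient = 4
x_4 = 1.0000, f(x_4) = 1.000000, coefficient = 2
x_5 = 1.1250, f(x_5) = 1.265625, coefficient = 4
x_6 = 1.2500, f(x_6) = 1.562500, coefficient = 2
x_7 = 1.3750, f(x_7) = 1.890625, coefficient = 4
x_8 = 1.5000, f(x_8) = 2.250000, coefficient = 1

I ≈ (0.125000/3) × 26.000000 = 1.083333
Exact value: 1.083333
Error: 0.000000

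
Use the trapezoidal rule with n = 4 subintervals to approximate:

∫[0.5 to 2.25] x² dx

f(x) = x²
a = 0.5, b = 2.25, n = 4
h = (b - a)/n = 0.437500

Trapezoidal rule: (h/2)[f(x₀) + 2f(x₁) + 2f(x₂) + ... + f(xₙ)]

x_0 = 0.5000, f(x_0) = 0.250000, coefficient = 1
x_1 = 0.9375, f(x_1) = 0.878906, coefficient = 2
x_2 = 1.3750, f(x_2) = 1.890625, coefficient = 2
x_3 = 1.8125, f(x_3) = 3.285156, coefficient = 2
x_4 = 2.2500, f(x_4) = 5.062500, coefficient = 1

I ≈ (0.437500/2) × 17.421875 = 3.811035
Exact value: 3.755208
Error: 0.055827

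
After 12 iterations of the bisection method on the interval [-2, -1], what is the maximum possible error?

Bisection error bound: |error| ≤ (b-a)/2^n
|error| ≤ (-1 - (-2))/2^12 = 1/2^12
|error| ≤ 0.0002441406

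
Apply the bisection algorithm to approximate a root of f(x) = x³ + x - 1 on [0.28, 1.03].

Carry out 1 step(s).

f(x) = x³ + x - 1
Initial interval: [0.28, 1.03]

Iteration 1:
  c_1 = (0.280000 + 1.030000)/2 = 0.655000
  f(c_1) = f(0.655000) = -0.063989
  f(a) × f(c) ≥ 0, new interval: [0.655000, 1.030000]

After 1 iteration(s), the approximation is c_1 = 0.655000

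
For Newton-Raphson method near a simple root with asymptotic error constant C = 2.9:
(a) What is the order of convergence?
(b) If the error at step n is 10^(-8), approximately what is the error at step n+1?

(a) Newton-Raphson has quadratic (order 2) convergence near simple roots.
    This means |e_{n+1}| ≈ C|e_n|².

(b) With |e_n| = 10^(-8) and C = 2.9:
    |e_{n+1}| ≈ 2.9 × (10^(-8))² = 2.9 × 10^(-16)

(a) 2 (quadratic); (b) |e_{n+1}| ≈ 2.900e-16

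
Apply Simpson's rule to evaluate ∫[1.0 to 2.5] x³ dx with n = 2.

f(x) = x³
a = 1.0, b = 2.5, n = 2
h = (b - a)/n = 0.750000

Simpson's rule: (h/3)[f(x₀) + 4f(x₁) + 2f(x₂) + ... + f(xₙ)]

x_0 = 1.0000, f(x_0) = 1.000000, coefficient = 1
x_1 = 1.7500, f(x_1) = 5.359375, coefficient = 4
x_2 = 2.5000, f(x_2) = 15.625000, coefficient = 1

I ≈ (0.750000/3) × 38.062500 = 9.515625
Exact value: 9.515625
Error: 0.000000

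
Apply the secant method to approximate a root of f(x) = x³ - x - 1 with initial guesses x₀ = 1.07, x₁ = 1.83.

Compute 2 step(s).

f(x) = x³ - x - 1
x₀ = 1.07, x₁ = 1.83

Secant formula: x_{n+1} = x_n - f(x_n)(x_n - x_{n-1})/(f(x_n) - f(x_{n-1}))

Iteration 1:
  f(1.070000) = -0.844957
  f(1.830000) = 3.298487
  x_2 = 1.830000 - 3.298487×(1.830000 - 1.070000)/(3.298487 - (-0.844957))
       = 1.224984
Iteration 2:
  f(1.830000) = 3.298487
  f(1.224984) = -0.386791
  x_3 = 1.224984 - (-0.386791)×(1.224984 - 1.830000)/(-0.386791 - 3.298487)
       = 1.288484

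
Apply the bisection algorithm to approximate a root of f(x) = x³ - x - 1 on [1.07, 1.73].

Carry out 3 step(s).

f(x) = x³ - x - 1
Initial interval: [1.07, 1.73]

Iteration 1:
  c_1 = (1.070000 + 1.730000)/2 = 1.400000
  f(c_1) = f(1.400000) = 0.344000
  f(a) × f(c) < 0, new interval: [1.070000, 1.400000]
Iteration 2:
  c_2 = (1.070000 + 1.400000)/2 = 1.235000
  f(c_2) = f(1.235000) = -0.351347
  f(a) × f(c) ≥ 0, new interval: [1.235000, 1.400000]
Iteration 3:
  c_3 = (1.235000 + 1.400000)/2 = 1.317500
  f(c_3) = f(1.317500) = -0.030575
  f(a) × f(c) ≥ 0, new interval: [1.317500, 1.400000]

After 3 iteration(s), the approximation is c_3 = 1.317500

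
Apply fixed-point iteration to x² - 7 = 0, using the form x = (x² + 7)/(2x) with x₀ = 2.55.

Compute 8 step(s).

Equation: x² - 7 = 0
Fixed-point form: x = (x² + 7)/(2x)
x₀ = 2.55

x_1 = g(2.550000) = 2.647549
x_2 = g(2.647549) = 2.645752
x_3 = g(2.645752) = 2.645751
x_4 = g(2.645751) = 2.645751
x_5 = g(2.645751) = 2.645751
x_6 = g(2.645751) = 2.645751
x_7 = g(2.645751) = 2.645751
x_8 = g(2.645751) = 2.645751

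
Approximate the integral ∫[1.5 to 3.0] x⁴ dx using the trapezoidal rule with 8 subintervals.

f(x) = x⁴
a = 1.5, b = 3.0, n = 8
h = (b - a)/n = 0.187500

Trapezoidal rule: (h/2)[f(x₀) + 2f(x₁) + 2f(x₂) + ... + f(xₙ)]

x_0 = 1.5000, f(x_0) = 5.062500, coefficient = 1
x_1 = 1.6875, f(x_1) = 8.109146, coefficient = 2
x_2 = 1.8750, f(x_2) = 12.359619, coefficient = 2
x_3 = 2.0625, f(x_3) = 18.095718, coefficient = 2
x_4 = 2.2500, f(x_4) = 25.628906, coefficient = 2
x_5 = 2.4375, f(x_5) = 35.300308, coefficient = 2
x_6 = 2.6250, f(x_6) = 47.480713, coefficient = 2
x_7 = 2.8125, f(x_7) = 62.570572, coefficient = 2
x_8 = 3.0000, f(x_8) = 81.000000, coefficient = 1

I ≈ (0.187500/2) × 505.152466 = 47.358044
Exact value: 47.081250
Error: 0.276794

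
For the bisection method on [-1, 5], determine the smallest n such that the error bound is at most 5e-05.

We need (b-a)/2^n ≤ 5e-05
(5 - (-1))/2^n ≤ 5e-05
6/2^n ≤ 5e-05
2^n ≥ 120000
n ≥ log₂(120000) = 16.87
n ≥ 17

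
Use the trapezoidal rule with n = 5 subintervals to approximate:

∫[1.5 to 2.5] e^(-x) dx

f(x) = e^(-x)
a = 1.5, b = 2.5, n = 5
h = (b - a)/n = 0.200000

Trapezoidal rule: (h/2)[f(x₀) + 2f(x₁) + 2f(x₂) + ... + f(xₙ)]

x_0 = 1.5000, f(x_0) = 0.223130, coefficient = 1
x_1 = 1.7000, f(x_1) = 0.182684, coefficient = 2
x_2 = 1.9000, f(x_2) = 0.149569, coefficient = 2
x_3 = 2.1000, f(x_3) = 0.122456, coefficient = 2
x_4 = 2.3000, f(x_4) = 0.100259, coefficient = 2
x_5 = 2.5000, f(x_5) = 0.082085, coefficient = 1

I ≈ (0.200000/2) × 1.415150 = 0.141515
Exact value: 0.141045
Error: 0.000470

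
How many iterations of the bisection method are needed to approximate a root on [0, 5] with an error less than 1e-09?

We need (b-a)/2^n ≤ 1e-09
(5 - 0)/2^n ≤ 1e-09
5/2^n ≤ 1e-09
2^n ≥ 5000000000
n ≥ log₂(5000000000) = 32.22
n ≥ 33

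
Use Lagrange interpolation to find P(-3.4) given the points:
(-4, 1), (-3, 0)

Lagrange interpolation formula:
P(x) = Σ yᵢ × Lᵢ(x)
where Lᵢ(x) = Π_{j≠i} (x - xⱼ)/(xᵢ - xⱼ)

L_0(-3.4) = (-3.4 - (-3))/(-4 - (-3)) = 0.400000
L_1(-3.4) = (-3.4 - (-4))/(-3 - (-4)) = 0.600000

P(-3.4) = 1×L_0(-3.4) + 0×L_1(-3.4)
P(-3.4) = 0.400000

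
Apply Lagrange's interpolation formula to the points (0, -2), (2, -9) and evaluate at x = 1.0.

Lagrange interpolation formula:
P(x) = Σ yᵢ × Lᵢ(x)
where Lᵢ(x) = Π_{j≠i} (x - xⱼ)/(xᵢ - xⱼ)

L_0(1.0) = (1.0 - 2)/(0 - 2) = 0.500000
L_1(1.0) = (1.0 - 0)/(2 - 0) = 0.500000

P(1.0) = (-2)×L_0(1.0) + (-9)×L_1(1.0)
P(1.0) = -5.500000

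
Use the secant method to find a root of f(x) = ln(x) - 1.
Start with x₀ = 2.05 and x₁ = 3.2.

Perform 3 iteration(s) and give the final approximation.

f(x) = ln(x) - 1
x₀ = 2.05, x₁ = 3.2

Secant formula: x_{n+1} = x_n - f(x_n)(x_n - x_{n-1})/(f(x_n) - f(x_{n-1}))

Iteration 1:
  f(2.050000) = -0.282160
  f(3.200000) = 0.163151
  x_2 = 3.200000 - 0.163151×(3.200000 - 2.050000)/(0.163151 - (-0.282160))
       = 2.778669
Iteration 2:
  f(3.200000) = 0.163151
  f(2.778669) = 0.021972
  x_3 = 2.778669 - 0.021972×(2.778669 - 3.200000)/(0.021972 - 0.163151)
       = 2.713096
Iteration 3:
  f(2.778669) = 0.021972
  f(2.713096) = -0.001910
  x_4 = 2.713096 - (-0.001910)×(2.713096 - 2.778669)/(-0.001910 - 0.021972)
       = 2.718339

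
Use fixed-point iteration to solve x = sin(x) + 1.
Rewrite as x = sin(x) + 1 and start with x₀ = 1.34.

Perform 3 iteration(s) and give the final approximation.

Equation: x = sin(x) + 1
Fixed-point form: x = sin(x) + 1
x₀ = 1.34

x_1 = g(1.340000) = 1.973485
x_2 = g(1.973485) = 1.920011
x_3 = g(1.920011) = 1.939642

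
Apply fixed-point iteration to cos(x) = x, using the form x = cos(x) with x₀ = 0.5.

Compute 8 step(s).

Equation: cos(x) = x
Fixed-point form: x = cos(x)
x₀ = 0.5

x_1 = g(0.500000) = 0.877583
x_2 = g(0.877583) = 0.639012
x_3 = g(0.639012) = 0.802685
x_4 = g(0.802685) = 0.694778
x_5 = g(0.694778) = 0.768196
x_6 = g(0.768196) = 0.719165
x_7 = g(0.719165) = 0.752356
x_8 = g(0.752356) = 0.730081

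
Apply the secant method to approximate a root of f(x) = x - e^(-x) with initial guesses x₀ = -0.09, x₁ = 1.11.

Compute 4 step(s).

f(x) = x - e^(-x)
x₀ = -0.09, x₁ = 1.11

Secant formula: x_{n+1} = x_n - f(x_n)(x_n - x_{n-1})/(f(x_n) - f(x_{n-1}))

Iteration 1:
  f(-0.090000) = -1.184174
  f(1.110000) = 0.780441
  x_2 = 1.110000 - 0.780441×(1.110000 - (-0.090000))/(0.780441 - (-1.184174))
       = 0.633301
Iteration 2:
  f(1.110000) = 0.780441
  f(0.633301) = 0.102465
  x_3 = 0.633301 - 0.102465×(0.633301 - 1.110000)/(0.102465 - 0.780441)
       = 0.561256
Iteration 3:
  f(0.633301) = 0.102465
  f(0.561256) = -0.009236
  x_4 = 0.561256 - (-0.009236)×(0.561256 - 0.633301)/(-0.009236 - 0.102465)
       = 0.567213
Iteration 4:
  f(0.561256) = -0.009236
  f(0.567213) = 0.000109
  x_5 = 0.567213 - 0.000109×(0.567213 - 0.561256)/(0.000109 - (-0.009236))
       = 0.567143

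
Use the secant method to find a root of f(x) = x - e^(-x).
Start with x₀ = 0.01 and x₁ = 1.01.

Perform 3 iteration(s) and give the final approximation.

f(x) = x - e^(-x)
x₀ = 0.01, x₁ = 1.01

Secant formula: x_{n+1} = x_n - f(x_n)(x_n - x_{n-1})/(f(x_n) - f(x_{n-1}))

Iteration 1:
  f(0.010000) = -0.980050
  f(1.010000) = 0.645781
  x_2 = 1.010000 - 0.645781×(1.010000 - 0.010000)/(0.645781 - (-0.980050))
       = 0.612799
Iteration 2:
  f(1.010000) = 0.645781
  f(0.612799) = 0.070967
  x_3 = 0.612799 - 0.070967×(0.612799 - 1.010000)/(0.070967 - 0.645781)
       = 0.563760
Iteration 3:
  f(0.612799) = 0.070967
  f(0.563760) = -0.005305
  x_4 = 0.563760 - (-0.005305)×(0.563760 - 0.612799)/(-0.005305 - 0.070967)
       = 0.567171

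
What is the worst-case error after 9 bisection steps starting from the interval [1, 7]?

Bisection error bound: |error| ≤ (b-a)/2^n
|error| ≤ (7 - 1)/2^9 = 6/2^9
|error| ≤ 0.0117187500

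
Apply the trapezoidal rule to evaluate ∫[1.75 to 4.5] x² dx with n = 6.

f(x) = x²
a = 1.75, b = 4.5, n = 6
h = (b - a)/n = 0.458333

Trapezoidal rule: (h/2)[f(x₀) + 2f(x₁) + 2f(x₂) + ... + f(xₙ)]

x_0 = 1.7500, f(x_0) = 3.062500, coefficient = 1
x_1 = 2.2083, f(x_1) = 4.876736, coefficient = 2
x_2 = 2.6667, f(x_2) = 7.111111, coefficient = 2
x_3 = 3.1250, f(x_3) = 9.765625, coefficient = 2
x_4 = 3.5833, f(x_4) = 12.840278, coefficient = 2
x_5 = 4.0417, f(x_5) = 16.335069, coefficient = 2
x_6 = 4.5000, f(x_6) = 20.250000, coefficient = 1

I ≈ (0.458333/2) × 125.170139 = 28.684823
Exact value: 28.588542
Error: 0.096282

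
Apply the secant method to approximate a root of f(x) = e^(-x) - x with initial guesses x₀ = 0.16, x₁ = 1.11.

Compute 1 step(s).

f(x) = e^(-x) - x
x₀ = 0.16, x₁ = 1.11

Secant formula: x_{n+1} = x_n - f(x_n)(x_n - x_{n-1})/(f(x_n) - f(x_{n-1}))

Iteration 1:
  f(0.160000) = 0.692144
  f(1.110000) = -0.780441
  x_2 = 1.110000 - (-0.780441)×(1.110000 - 0.160000)/(-0.780441 - 0.692144)
       = 0.606519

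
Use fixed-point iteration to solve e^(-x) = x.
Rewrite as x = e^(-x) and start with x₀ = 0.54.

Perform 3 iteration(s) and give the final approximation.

Equation: e^(-x) = x
Fixed-point form: x = e^(-x)
x₀ = 0.54

x_1 = g(0.540000) = 0.582748
x_2 = g(0.582748) = 0.558362
x_3 = g(0.558362) = 0.572146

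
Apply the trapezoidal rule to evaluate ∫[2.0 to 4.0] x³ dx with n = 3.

f(x) = x³
a = 2.0, b = 4.0, n = 3
h = (b - a)/n = 0.666667

Trapezoidal rule: (h/2)[f(x₀) + 2f(x₁) + 2f(x₂) + ... + f(xₙ)]

x_0 = 2.0000, f(x_0) = 8.000000, coefficient = 1
x_1 = 2.6667, f(x_1) = 18.962963, coefficient = 2
x_2 = 3.3333, f(x_2) = 37.037037, coefficient = 2
x_3 = 4.0000, f(x_3) = 64.000000, coefficient = 1

I ≈ (0.666667/2) × 184.000000 = 61.333333
Exact value: 60.000000
Error: 1.333333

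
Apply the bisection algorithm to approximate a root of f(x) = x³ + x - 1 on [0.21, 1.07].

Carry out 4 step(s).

f(x) = x³ + x - 1
Initial interval: [0.21, 1.07]

Iteration 1:
  c_1 = (0.210000 + 1.070000)/2 = 0.640000
  f(c_1) = f(0.640000) = -0.097856
  f(a) × f(c) ≥ 0, new interval: [0.640000, 1.070000]
Iteration 2:
  c_2 = (0.640000 + 1.070000)/2 = 0.855000
  f(c_2) = f(0.855000) = 0.480026
  f(a) × f(c) < 0, new interval: [0.640000, 0.855000]
Iteration 3:
  c_3 = (0.640000 + 0.855000)/2 = 0.747500
  f(c_3) = f(0.747500) = 0.165170
  f(a) × f(c) < 0, new interval: [0.640000, 0.747500]
Iteration 4:
  c_4 = (0.640000 + 0.747500)/2 = 0.693750
  f(c_4) = f(0.693750) = 0.027644
  f(a) × f(c) < 0, new interval: [0.640000, 0.693750]

After 4 iteration(s), the approximation is c_4 = 0.693750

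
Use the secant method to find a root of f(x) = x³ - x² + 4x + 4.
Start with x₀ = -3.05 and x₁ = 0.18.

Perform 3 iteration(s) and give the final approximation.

f(x) = x³ - x² + 4x + 4
x₀ = -3.05, x₁ = 0.18

Secant formula: x_{n+1} = x_n - f(x_n)(x_n - x_{n-1})/(f(x_n) - f(x_{n-1}))

Iteration 1:
  f(-3.050000) = -45.875125
  f(0.180000) = 4.693432
  x_2 = 0.180000 - 4.693432×(0.180000 - (-3.050000))/(4.693432 - (-45.875125))
       = -0.119787
Iteration 2:
  f(0.180000) = 4.693432
  f(-0.119787) = 3.504785
  x_3 = -0.119787 - 3.504785×(-0.119787 - 0.180000)/(3.504785 - 4.693432)
       = -1.003723
Iteration 3:
  f(-0.119787) = 3.504785
  f(-1.003723) = -2.033565
  x_4 = -1.003723 - (-2.033565)×(-1.003723 - (-0.119787))/(-2.033565 - 3.504785)
       = -0.679161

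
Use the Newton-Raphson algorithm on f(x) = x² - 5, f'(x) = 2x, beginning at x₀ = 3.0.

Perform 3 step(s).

f(x) = x² - 5
f'(x) = 2x
x₀ = 3.0

Newton-Raphson formula: x_{n+1} = x_n - f(x_n)/f'(x_n)

Iteration 1:
  f(3.000000) = 4.000000
  f'(3.000000) = 6.000000
  x_1 = 3.000000 - 4.000000/6.000000 = 2.333333
Iteration 2:
  f(2.333333) = 0.444444
  f'(2.333333) = 4.666667
  x_2 = 2.333333 - 0.444444/4.666667 = 2.238095
Iteration 3:
  f(2.238095) = 0.009070
  f'(2.238095) = 4.476190
  x_3 = 2.238095 - 0.009070/4.476190 = 2.236069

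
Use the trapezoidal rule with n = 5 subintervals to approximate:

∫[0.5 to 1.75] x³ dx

f(x) = x³
a = 0.5, b = 1.75, n = 5
h = (b - a)/n = 0.250000

Trapezoidal rule: (h/2)[f(x₀) + 2f(x₁) + 2f(x₂) + ... + f(xₙ)]

x_0 = 0.5000, f(x_0) = 0.125000, coefficient = 1
x_1 = 0.7500, f(x_1) = 0.421875, coefficient = 2
x_2 = 1.0000, f(x_2) = 1.000000, coefficient = 2
x_3 = 1.2500, f(x_3) = 1.953125, coefficient = 2
x_4 = 1.5000, f(x_4) = 3.375000, coefficient = 2
x_5 = 1.7500, f(x_5) = 5.359375, coefficient = 1

I ≈ (0.250000/2) × 18.984375 = 2.373047
Exact value: 2.329102
Error: 0.043945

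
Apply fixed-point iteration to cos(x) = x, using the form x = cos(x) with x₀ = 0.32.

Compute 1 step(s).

Equation: cos(x) = x
Fixed-point form: x = cos(x)
x₀ = 0.32

x_1 = g(0.320000) = 0.949235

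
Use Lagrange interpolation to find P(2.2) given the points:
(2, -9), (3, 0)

Lagrange interpolation formula:
P(x) = Σ yᵢ × Lᵢ(x)
where Lᵢ(x) = Π_{j≠i} (x - xⱼ)/(xᵢ - xⱼ)

L_0(2.2) = (2.2 - 3)/(2 - 3) = 0.800000
L_1(2.2) = (2.2 - 2)/(3 - 2) = 0.200000

P(2.2) = (-9)×L_0(2.2) + 0×L_1(2.2)
P(2.2) = -7.200000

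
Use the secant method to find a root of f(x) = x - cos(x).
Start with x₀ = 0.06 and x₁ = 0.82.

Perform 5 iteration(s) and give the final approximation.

f(x) = x - cos(x)
x₀ = 0.06, x₁ = 0.82

Secant formula: x_{n+1} = x_n - f(x_n)(x_n - x_{n-1})/(f(x_n) - f(x_{n-1}))

Iteration 1:
  f(0.060000) = -0.938201
  f(0.820000) = 0.137779
  x_2 = 0.820000 - 0.137779×(0.820000 - 0.060000)/(0.137779 - (-0.938201))
       = 0.722682
Iteration 2:
  f(0.820000) = 0.137779
  f(0.722682) = -0.027352
  x_3 = 0.722682 - (-0.027352)×(0.722682 - 0.820000)/(-0.027352 - 0.137779)
       = 0.738802
Iteration 3:
  f(0.722682) = -0.027352
  f(0.738802) = -0.000474
  x_4 = 0.738802 - (-0.000474)×(0.738802 - 0.722682)/(-0.000474 - (-0.027352))
       = 0.739086
Iteration 4:
  f(0.738802) = -0.000474
  f(0.739086) = 0.000002
  x_5 = 0.739086 - 0.000002×(0.739086 - 0.738802)/(0.000002 - (-0.000474))
       = 0.739085
Iteration 5:
  f(0.739086) = 0.000002
  f(0.739085) = 0.000000
  x_6 = 0.739085 - 0.000000×(0.739085 - 0.739086)/(0.000000 - 0.000002)
       = 0.739085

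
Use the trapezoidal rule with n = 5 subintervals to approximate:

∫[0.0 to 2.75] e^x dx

f(x) = e^x
a = 0.0, b = 2.75, n = 5
h = (b - a)/n = 0.550000

Trapezoidal rule: (h/2)[f(x₀) + 2f(x₁) + 2f(x₂) + ... + f(xₙ)]

x_0 = 0.0000, f(x_0) = 1.000000, coefficient = 1
x_1 = 0.5500, f(x_1) = 1.733253, coefficient = 2
x_2 = 1.1000, f(x_2) = 3.004166, coefficient = 2
x_3 = 1.6500, f(x_3) = 5.206980, coefficient = 2
x_4 = 2.2000, f(x_4) = 9.025013, coefficient = 2
x_5 = 2.7500, f(x_5) = 15.642632, coefficient = 1

I ≈ (0.550000/2) × 54.581457 = 15.009901
Exact value: 14.642632
Error: 0.367269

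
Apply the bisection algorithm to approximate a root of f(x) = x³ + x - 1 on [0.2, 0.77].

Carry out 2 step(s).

f(x) = x³ + x - 1
Initial interval: [0.2, 0.77]

Iteration 1:
  c_1 = (0.200000 + 0.770000)/2 = 0.485000
  f(c_1) = f(0.485000) = -0.400916
  f(a) × f(c) ≥ 0, new interval: [0.485000, 0.770000]
Iteration 2:
  c_2 = (0.485000 + 0.770000)/2 = 0.627500
  f(c_2) = f(0.627500) = -0.125418
  f(a) × f(c) ≥ 0, new interval: [0.627500, 0.770000]

After 2 iteration(s), the approximation is c_2 = 0.627500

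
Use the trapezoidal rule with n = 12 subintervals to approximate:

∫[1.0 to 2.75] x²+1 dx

f(x) = x²+1
a = 1.0, b = 2.75, n = 12
h = (b - a)/n = 0.145833

Trapezoidal rule: (h/2)[f(x₀) + 2f(x₁) + 2f(x₂) + ... + f(xₙ)]

x_0 = 1.0000, f(x_0) = 2.000000, coefficient = 1
x_1 = 1.1458, f(x_1) = 2.312934, coefficient = 2
x_2 = 1.2917, f(x_2) = 2.668403, coefficient = 2
x_3 = 1.4375, f(x_3) = 3.066406, coefficient = 2
x_4 = 1.5833, f(x_4) = 3.506944, coefficient = 2
x_5 = 1.7292, f(x_5) = 3.990017, coefficient = 2
x_6 = 1.8750, f(x_6) = 4.515625, coefficient = 2
x_7 = 2.0208, f(x_7) = 5.083767, coefficient = 2
x_8 = 2.1667, f(x_8) = 5.694444, coefficient = 2
x_9 = 2.3125, f(x_9) = 6.347656, coefficient = 2
x_10 = 2.4583, f(x_10) = 7.043403, coefficient = 2
x_11 = 2.6042, f(x_11) = 7.781684, coefficient = 2
x_12 = 2.7500, f(x_12) = 8.562500, coefficient = 1

I ≈ (0.145833/2) × 114.585069 = 8.355161
Exact value: 8.348958
Error: 0.006203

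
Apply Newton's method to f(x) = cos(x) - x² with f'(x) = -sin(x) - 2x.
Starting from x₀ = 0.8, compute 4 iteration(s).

f(x) = cos(x) - x²
f'(x) = -sin(x) - 2x
x₀ = 0.8

Newton-Raphson formula: x_{n+1} = x_n - f(x_n)/f'(x_n)

Iteration 1:
  f(0.800000) = 0.056707
  f'(0.800000) = -2.317356
  x_1 = 0.800000 - 0.056707/(-2.317356) = 0.824470
Iteration 2:
  f(0.824470) = -0.000806
  f'(0.824470) = -2.383129
  x_2 = 0.824470 - (-0.000806)/(-2.383129) = 0.824132
Iteration 3:
  f(0.824132) = 0.000000
  f'(0.824132) = -2.382224
  x_3 = 0.824132 - 0.000000/(-2.382224) = 0.824132
Iteration 4:
  f(0.824132) = 0.000000
  f'(0.824132) = -2.382223
  x_4 = 0.824132 - 0.000000/(-2.382223) = 0.824132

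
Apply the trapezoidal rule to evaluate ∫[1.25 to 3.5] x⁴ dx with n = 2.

f(x) = x⁴
a = 1.25, b = 3.5, n = 2
h = (b - a)/n = 1.125000

Trapezoidal rule: (h/2)[f(x₀) + 2f(x₁) + 2f(x₂) + ... + f(xₙ)]

x_0 = 1.2500, f(x_0) = 2.441406, coefficient = 1
x_1 = 2.3750, f(x_1) = 31.816650, coefficient = 2
x_2 = 3.5000, f(x_2) = 150.062500, coefficient = 1

I ≈ (1.125000/2) × 216.137207 = 121.577179
Exact value: 104.433398
Error: 17.143781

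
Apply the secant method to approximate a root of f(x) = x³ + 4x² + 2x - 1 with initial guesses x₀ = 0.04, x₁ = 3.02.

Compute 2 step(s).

f(x) = x³ + 4x² + 2x - 1
x₀ = 0.04, x₁ = 3.02

Secant formula: x_{n+1} = x_n - f(x_n)(x_n - x_{n-1})/(f(x_n) - f(x_{n-1}))

Iteration 1:
  f(0.040000) = -0.913536
  f(3.020000) = 69.065208
  x_2 = 3.020000 - 69.065208×(3.020000 - 0.040000)/(69.065208 - (-0.913536))
       = 0.078902
Iteration 2:
  f(3.020000) = 69.065208
  f(0.078902) = -0.816802
  x_3 = 0.078902 - (-0.816802)×(0.078902 - 3.020000)/(-0.816802 - 69.065208)
       = 0.113279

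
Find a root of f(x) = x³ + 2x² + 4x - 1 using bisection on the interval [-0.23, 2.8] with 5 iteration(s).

f(x) = x³ + 2x² + 4x - 1
Initial interval: [-0.23, 2.8]

Iteration 1:
  c_1 = (-0.230000 + 2.800000)/2 = 1.285000
  f(c_1) = f(1.285000) = 9.564274
  f(a) × f(c) < 0, new interval: [-0.230000, 1.285000]
Iteration 2:
  c_2 = (-0.230000 + 1.285000)/2 = 0.527500
  f(c_2) = f(0.527500) = 1.813293
  f(a) × f(c) < 0, new interval: [-0.230000, 0.527500]
Iteration 3:
  c_3 = (-0.230000 + 0.527500)/2 = 0.148750
  f(c_3) = f(0.148750) = -0.357456
  f(a) × f(c) ≥ 0, new interval: [0.148750, 0.527500]
Iteration 4:
  c_4 = (0.148750 + 0.527500)/2 = 0.338125
  f(c_4) = f(0.338125) = 0.619814
  f(a) × f(c) < 0, new interval: [0.148750, 0.338125]
Iteration 5:
  c_5 = (0.148750 + 0.338125)/2 = 0.243438
  f(c_5) = f(0.243438) = 0.106700
  f(a) × f(c) < 0, new interval: [0.148750, 0.243438]

After 5 iteration(s), the approximation is c_5 = 0.243438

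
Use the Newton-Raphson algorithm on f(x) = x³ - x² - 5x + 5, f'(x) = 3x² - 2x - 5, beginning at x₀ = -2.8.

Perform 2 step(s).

f(x) = x³ - x² - 5x + 5
f'(x) = 3x² - 2x - 5
x₀ = -2.8

Newton-Raphson formula: x_{n+1} = x_n - f(x_n)/f'(x_n)

Iteration 1:
  f(-2.800000) = -10.792000
  f'(-2.800000) = 24.120000
  x_1 = -2.800000 - (-10.792000)/24.120000 = -2.352570
Iteration 2:
  f(-2.352570) = -1.792244
  f'(-2.352570) = 16.308905
  x_2 = -2.352570 - (-1.792244)/16.308905 = -2.242677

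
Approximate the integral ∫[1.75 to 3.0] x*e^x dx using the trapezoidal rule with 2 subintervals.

f(x) = x*e^x
a = 1.75, b = 3.0, n = 2
h = (b - a)/n = 0.625000

Trapezoidal rule: (h/2)[f(x₀) + 2f(x₁) + 2f(x₂) + ... + f(xₙ)]

x_0 = 1.7500, f(x_0) = 10.070555, coefficient = 1
x_1 = 2.3750, f(x_1) = 25.533656, coefficient = 2
x_2 = 3.0000, f(x_2) = 60.256611, coefficient = 1

I ≈ (0.625000/2) × 121.394478 = 37.935774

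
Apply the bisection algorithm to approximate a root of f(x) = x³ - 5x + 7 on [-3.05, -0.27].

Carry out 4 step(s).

f(x) = x³ - 5x + 7
Initial interval: [-3.05, -0.27]

Iteration 1:
  c_1 = (-3.050000 + (-0.270000))/2 = -1.660000
  f(c_1) = f(-1.660000) = 10.725704
  f(a) × f(c) < 0, new interval: [-3.050000, -1.660000]
Iteration 2:
  c_2 = (-3.050000 + (-1.660000))/2 = -2.355000
  f(c_2) = f(-2.355000) = 5.714111
  f(a) × f(c) < 0, new interval: [-3.050000, -2.355000]
Iteration 3:
  c_3 = (-3.050000 + (-2.355000))/2 = -2.702500
  f(c_3) = f(-2.702500) = 0.774774
  f(a) × f(c) < 0, new interval: [-3.050000, -2.702500]
Iteration 4:
  c_4 = (-3.050000 + (-2.702500))/2 = -2.876250
  f(c_4) = f(-2.876250) = -2.413431
  f(a) × f(c) ≥ 0, new interval: [-2.876250, -2.702500]

After 4 iteration(s), the approximation is c_4 = -2.876250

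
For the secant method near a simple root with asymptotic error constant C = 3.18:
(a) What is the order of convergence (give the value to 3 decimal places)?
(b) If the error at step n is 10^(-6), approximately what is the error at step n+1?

(a) Secant method has superlinear convergence with order φ = (1+√5)/2 ≈ 1.618.
    This means |e_{n+1}| ≈ C|e_n|^1.618.

(b) With |e_n| = 10^(-6) and C = 3.18:
    |e_{n+1}| ≈ 3.18 × (10^(-6))^1.618 = 3.18 × 10^(-9.71)

(a) ≈ 1.618 (golden ratio); (b) |e_{n+1}| ≈ 6.226e-10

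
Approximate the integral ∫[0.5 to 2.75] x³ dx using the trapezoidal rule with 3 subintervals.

f(x) = x³
a = 0.5, b = 2.75, n = 3
h = (b - a)/n = 0.750000

Trapezoidal rule: (h/2)[f(x₀) + 2f(x₁) + 2f(x₂) + ... + f(xₙ)]

x_0 = 0.5000, f(x_0) = 0.125000, coefficient = 1
x_1 = 1.2500, f(x_1) = 1.953125, coefficient = 2
x_2 = 2.0000, f(x_2) = 8.000000, coefficient = 2
x_3 = 2.7500, f(x_3) = 20.796875, coefficient = 1

I ≈ (0.750000/2) × 40.828125 = 15.310547
Exact value: 14.282227
Error: 1.028320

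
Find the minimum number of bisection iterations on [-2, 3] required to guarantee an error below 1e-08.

We need (b-a)/2^n ≤ 1e-08
(3 - (-2))/2^n ≤ 1e-08
5/2^n ≤ 1e-08
2^n ≥ 500000000
n ≥ log₂(500000000) = 28.90
n ≥ 29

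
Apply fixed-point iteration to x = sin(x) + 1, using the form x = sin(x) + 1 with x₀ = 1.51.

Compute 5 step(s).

Equation: x = sin(x) + 1
Fixed-point form: x = sin(x) + 1
x₀ = 1.51

x_1 = g(1.510000) = 1.998152
x_2 = g(1.998152) = 1.910065
x_3 = g(1.910065) = 1.942998
x_4 = g(1.942998) = 1.931529
x_5 = g(1.931529) = 1.935639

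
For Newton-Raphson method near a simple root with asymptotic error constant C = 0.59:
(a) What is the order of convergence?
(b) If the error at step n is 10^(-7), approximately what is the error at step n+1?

(a) Newton-Raphson has quadratic (order 2) convergence near simple roots.
    This means |e_{n+1}| ≈ C|e_n|².

(b) With |e_n| = 10^(-7) and C = 0.59:
    |e_{n+1}| ≈ 0.59 × (10^(-7))² = 0.59 × 10^(-14)

(a) 2 (quadratic); (b) |e_{n+1}| ≈ 5.900e-15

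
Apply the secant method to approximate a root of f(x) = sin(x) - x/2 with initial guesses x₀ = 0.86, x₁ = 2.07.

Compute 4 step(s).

f(x) = sin(x) - x/2
x₀ = 0.86, x₁ = 2.07

Secant formula: x_{n+1} = x_n - f(x_n)(x_n - x_{n-1})/(f(x_n) - f(x_{n-1}))

Iteration 1:
  f(0.860000) = 0.327843
  f(2.070000) = -0.157036
  x_2 = 2.070000 - (-0.157036)×(2.070000 - 0.860000)/(-0.157036 - 0.327843)
       = 1.678121
Iteration 2:
  f(2.070000) = -0.157036
  f(1.678121) = 0.155185
  x_3 = 1.678121 - 0.155185×(1.678121 - 2.070000)/(0.155185 - (-0.157036))
       = 1.872899
Iteration 3:
  f(1.678121) = 0.155185
  f(1.872899) = 0.018263
  x_4 = 1.872899 - 0.018263×(1.872899 - 1.678121)/(0.018263 - 0.155185)
       = 1.898880
Iteration 4:
  f(1.872899) = 0.018263
  f(1.898880) = -0.002778
  x_5 = 1.898880 - (-0.002778)×(1.898880 - 1.872899)/(-0.002778 - 0.018263)
       = 1.895449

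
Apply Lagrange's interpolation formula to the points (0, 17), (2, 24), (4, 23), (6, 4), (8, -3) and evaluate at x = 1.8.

Lagrange interpolation formula:
P(x) = Σ yᵢ × Lᵢ(x)
where Lᵢ(x) = Π_{j≠i} (x - xⱼ)/(xᵢ - xⱼ)

L_0(1.8) = (1.8 - 2)/(0 - 2) × (1.8 - 4)/(0 - 4) × (1.8 - 6)/(0 - 6) × (1.8 - 8)/(0 - 8) = 0.029837
L_1(1.8) = (1.8 - 0)/(2 - 0) × (1.8 - 4)/(2 - 4) × (1.8 - 6)/(2 - 6) × (1.8 - 8)/(2 - 8) = 1.074150
L_2(1.8) = (1.8 - 0)/(4 - 0) × (1.8 - 2)/(4 - 2) × (1.8 - 6)/(4 - 6) × (1.8 - 8)/(4 - 8) = -0.146475
L_3(1.8) = (1.8 - 0)/(6 - 0) × (1.8 - 2)/(6 - 2) × (1.8 - 4)/(6 - 4) × (1.8 - 8)/(6 - 8) = 0.051150
L_4(1.8) = (1.8 - 0)/(8 - 0) × (1.8 - 2)/(8 - 2) × (1.8 - 4)/(8 - 4) × (1.8 - 6)/(8 - 6) = -0.008662

P(1.8) = 17×L_0(1.8) + 24×L_1(1.8) + 23×L_2(1.8) + 4×L_3(1.8) + (-3)×L_4(1.8)
P(1.8) = 23.148500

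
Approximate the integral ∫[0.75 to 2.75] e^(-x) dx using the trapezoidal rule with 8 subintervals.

f(x) = e^(-x)
a = 0.75, b = 2.75, n = 8
h = (b - a)/n = 0.250000

Trapezoidal rule: (h/2)[f(x₀) + 2f(x₁) + 2f(x₂) + ... + f(xₙ)]

x_0 = 0.7500, f(x_0) = 0.472367, coefficient = 1
x_1 = 1.0000, f(x_1) = 0.367879, coefficient = 2
x_2 = 1.2500, f(x_2) = 0.286505, coefficient = 2
x_3 = 1.5000, f(x_3) = 0.223130, coefficient = 2
x_4 = 1.7500, f(x_4) = 0.173774, coefficient = 2
x_5 = 2.0000, f(x_5) = 0.135335, coefficient = 2
x_6 = 2.2500, f(x_6) = 0.105399, coefficient = 2
x_7 = 2.5000, f(x_7) = 0.082085, coefficient = 2
x_8 = 2.7500, f(x_8) = 0.063928, coefficient = 1

I ≈ (0.250000/2) × 3.284510 = 0.410564
Exact value: 0.408439
Error: 0.002125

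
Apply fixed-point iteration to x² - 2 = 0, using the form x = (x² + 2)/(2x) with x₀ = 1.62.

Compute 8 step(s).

Equation: x² - 2 = 0
Fixed-point form: x = (x² + 2)/(2x)
x₀ = 1.62

x_1 = g(1.620000) = 1.427284
x_2 = g(1.427284) = 1.414273
x_3 = g(1.414273) = 1.414214
x_4 = g(1.414214) = 1.414214
x_5 = g(1.414214) = 1.414214
x_6 = g(1.414214) = 1.414214
x_7 = g(1.414214) = 1.414214
x_8 = g(1.414214) = 1.414214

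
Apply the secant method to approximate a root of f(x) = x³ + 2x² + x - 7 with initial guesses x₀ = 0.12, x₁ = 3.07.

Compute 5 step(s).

f(x) = x³ + 2x² + x - 7
x₀ = 0.12, x₁ = 3.07

Secant formula: x_{n+1} = x_n - f(x_n)(x_n - x_{n-1})/(f(x_n) - f(x_{n-1}))

Iteration 1:
  f(0.120000) = -6.849472
  f(3.070000) = 43.854243
  x_2 = 3.070000 - 43.854243×(3.070000 - 0.120000)/(43.854243 - (-6.849472))
       = 0.518510
Iteration 2:
  f(3.070000) = 43.854243
  f(0.518510) = -5.804382
  x_3 = 0.518510 - (-5.804382)×(0.518510 - 3.070000)/(-5.804382 - 43.854243)
       = 0.816743
Iteration 3:
  f(0.518510) = -5.804382
  f(0.816743) = -4.304297
  x_4 = 0.816743 - (-4.304297)×(0.816743 - 0.518510)/(-4.304297 - (-5.804382))
       = 1.672482
Iteration 4:
  f(0.816743) = -4.304297
  f(1.672482) = 4.945133
  x_5 = 1.672482 - 4.945133×(1.672482 - 0.816743)/(4.945133 - (-4.304297))
       = 1.214968
Iteration 5:
  f(1.672482) = 4.945133
  f(1.214968) = -1.039267
  x_6 = 1.214968 - (-1.039267)×(1.214968 - 1.672482)/(-1.039267 - 4.945133)
       = 1.294421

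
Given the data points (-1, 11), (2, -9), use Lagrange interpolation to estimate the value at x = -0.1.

Lagrange interpolation formula:
P(x) = Σ yᵢ × Lᵢ(x)
where Lᵢ(x) = Π_{j≠i} (x - xⱼ)/(xᵢ - xⱼ)

L_0(-0.1) = (-0.1 - 2)/(-1 - 2) = 0.700000
L_1(-0.1) = (-0.1 - (-1))/(2 - (-1)) = 0.300000

P(-0.1) = 11×L_0(-0.1) + (-9)×L_1(-0.1)
P(-0.1) = 5.000000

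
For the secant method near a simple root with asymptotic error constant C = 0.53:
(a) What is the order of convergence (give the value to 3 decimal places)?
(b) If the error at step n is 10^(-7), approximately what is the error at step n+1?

(a) Secant method has superlinear convergence with order φ = (1+√5)/2 ≈ 1.618.
    This means |e_{n+1}| ≈ C|e_n|^1.618.

(b) With |e_n| = 10^(-7) and C = 0.53:
    |e_{n+1}| ≈ 0.53 × (10^(-7))^1.618 = 0.53 × 10^(-11.33)

(a) ≈ 1.618 (golden ratio); (b) |e_{n+1}| ≈ 2.501e-12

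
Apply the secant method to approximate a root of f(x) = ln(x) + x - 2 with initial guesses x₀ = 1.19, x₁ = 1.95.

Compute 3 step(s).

f(x) = ln(x) + x - 2
x₀ = 1.19, x₁ = 1.95

Secant formula: x_{n+1} = x_n - f(x_n)(x_n - x_{n-1})/(f(x_n) - f(x_{n-1}))

Iteration 1:
  f(1.190000) = -0.636047
  f(1.950000) = 0.617829
  x_2 = 1.950000 - 0.617829×(1.950000 - 1.190000)/(0.617829 - (-0.636047))
       = 1.575521
Iteration 2:
  f(1.950000) = 0.617829
  f(1.575521) = 0.030107
  x_3 = 1.575521 - 0.030107×(1.575521 - 1.950000)/(0.030107 - 0.617829)
       = 1.556338
Iteration 3:
  f(1.575521) = 0.030107
  f(1.556338) = -0.001327
  x_4 = 1.556338 - (-0.001327)×(1.556338 - 1.575521)/(-0.001327 - 0.030107)
       = 1.557147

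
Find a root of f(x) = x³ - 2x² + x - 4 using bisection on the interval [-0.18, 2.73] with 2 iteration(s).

f(x) = x³ - 2x² + x - 4
Initial interval: [-0.18, 2.73]

Iteration 1:
  c_1 = (-0.180000 + 2.730000)/2 = 1.275000
  f(c_1) = f(1.275000) = -3.903578
  f(a) × f(c) ≥ 0, new interval: [1.275000, 2.730000]
Iteration 2:
  c_2 = (1.275000 + 2.730000)/2 = 2.002500
  f(c_2) = f(2.002500) = -1.987475
  f(a) × f(c) ≥ 0, new interval: [2.002500, 2.730000]

After 2 iteration(s), the approximation is c_2 = 2.002500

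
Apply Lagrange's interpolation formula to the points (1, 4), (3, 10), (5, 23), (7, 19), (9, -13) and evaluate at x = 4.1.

Lagrange interpolation formula:
P(x) = Σ yᵢ × Lᵢ(x)
where Lᵢ(x) = Π_{j≠i} (x - xⱼ)/(xᵢ - xⱼ)

L_0(4.1) = (4.1 - 3)/(1 - 3) × (4.1 - 5)/(1 - 5) × (4.1 - 7)/(1 - 7) × (4.1 - 9)/(1 - 9) = -0.036635
L_1(4.1) = (4.1 - 1)/(3 - 1) × (4.1 - 5)/(3 - 5) × (4.1 - 7)/(3 - 7) × (4.1 - 9)/(3 - 9) = 0.412978
L_2(4.1) = (4.1 - 1)/(5 - 1) × (4.1 - 3)/(5 - 3) × (4.1 - 7)/(5 - 7) × (4.1 - 9)/(5 - 9) = 0.757127
L_3(4.1) = (4.1 - 1)/(7 - 1) × (4.1 - 3)/(7 - 3) × (4.1 - 5)/(7 - 5) × (4.1 - 9)/(7 - 9) = -0.156647
L_4(4.1) = (4.1 - 1)/(9 - 1) × (4.1 - 3)/(9 - 3) × (4.1 - 5)/(9 - 5) × (4.1 - 7)/(9 - 7) = 0.023177

P(4.1) = 4×L_0(4.1) + 10×L_1(4.1) + 23×L_2(4.1) + 19×L_3(4.1) + (-13)×L_4(4.1)
P(4.1) = 18.119555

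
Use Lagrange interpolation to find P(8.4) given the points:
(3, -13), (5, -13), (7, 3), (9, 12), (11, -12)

Lagrange interpolation formula:
P(x) = Σ yᵢ × Lᵢ(x)
where Lᵢ(x) = Π_{j≠i} (x - xⱼ)/(xᵢ - xⱼ)

L_0(8.4) = (8.4 - 5)/(3 - 5) × (8.4 - 7)/(3 - 7) × (8.4 - 9)/(3 - 9) × (8.4 - 11)/(3 - 11) = 0.019337
L_1(8.4) = (8.4 - 3)/(5 - 3) × (8.4 - 7)/(5 - 7) × (8.4 - 9)/(5 - 9) × (8.4 - 11)/(5 - 11) = -0.122850
L_2(8.4) = (8.4 - 3)/(7 - 3) × (8.4 - 5)/(7 - 5) × (8.4 - 9)/(7 - 9) × (8.4 - 11)/(7 - 11) = 0.447525
L_3(8.4) = (8.4 - 3)/(9 - 3) × (8.4 - 5)/(9 - 5) × (8.4 - 7)/(9 - 7) × (8.4 - 11)/(9 - 11) = 0.696150
L_4(8.4) = (8.4 - 3)/(11 - 3) × (8.4 - 5)/(11 - 5) × (8.4 - 7)/(11 - 7) × (8.4 - 9)/(11 - 9) = -0.040162

P(8.4) = (-13)×L_0(8.4) + (-13)×L_1(8.4) + 3×L_2(8.4) + 12×L_3(8.4) + (-12)×L_4(8.4)
P(8.4) = 11.523987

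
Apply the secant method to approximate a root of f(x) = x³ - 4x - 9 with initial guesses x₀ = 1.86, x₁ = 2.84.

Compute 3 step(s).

f(x) = x³ - 4x - 9
x₀ = 1.86, x₁ = 2.84

Secant formula: x_{n+1} = x_n - f(x_n)(x_n - x_{n-1})/(f(x_n) - f(x_{n-1}))

Iteration 1:
  f(1.860000) = -10.005144
  f(2.840000) = 2.546304
  x_2 = 2.840000 - 2.546304×(2.840000 - 1.860000)/(2.546304 - (-10.005144))
       = 2.641188
Iteration 2:
  f(2.840000) = 2.546304
  f(2.641188) = -1.140156
  x_3 = 2.641188 - (-1.140156)×(2.641188 - 2.840000)/(-1.140156 - 2.546304)
       = 2.702677
Iteration 3:
  f(2.641188) = -1.140156
  f(2.702677) = -0.069103
  x_4 = 2.702677 - (-0.069103)×(2.702677 - 2.641188)/(-0.069103 - (-1.140156))
       = 2.706644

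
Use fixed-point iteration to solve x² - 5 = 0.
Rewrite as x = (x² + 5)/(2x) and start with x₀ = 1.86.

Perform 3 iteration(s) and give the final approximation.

Equation: x² - 5 = 0
Fixed-point form: x = (x² + 5)/(2x)
x₀ = 1.86

x_1 = g(1.860000) = 2.274086
x_2 = g(2.274086) = 2.236386
x_3 = g(2.236386) = 2.236068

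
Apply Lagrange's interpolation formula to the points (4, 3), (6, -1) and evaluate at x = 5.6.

Lagrange interpolation formula:
P(x) = Σ yᵢ × Lᵢ(x)
where Lᵢ(x) = Π_{j≠i} (x - xⱼ)/(xᵢ - xⱼ)

L_0(5.6) = (5.6 - 6)/(4 - 6) = 0.200000
L_1(5.6) = (5.6 - 4)/(6 - 4) = 0.800000

P(5.6) = 3×L_0(5.6) + (-1)×L_1(5.6)
P(5.6) = -0.200000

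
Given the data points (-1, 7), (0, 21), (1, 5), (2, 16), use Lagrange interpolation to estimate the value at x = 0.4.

Lagrange interpolation formula:
P(x) = Σ yᵢ × Lᵢ(x)
where Lᵢ(x) = Π_{j≠i} (x - xⱼ)/(xᵢ - xⱼ)

L_0(0.4) = (0.4 - 0)/(-1 - 0) × (0.4 - 1)/(-1 - 1) × (0.4 - 2)/(-1 - 2) = -0.064000
L_1(0.4) = (0.4 - (-1))/(0 - (-1)) × (0.4 - 1)/(0 - 1) × (0.4 - 2)/(0 - 2) = 0.672000
L_2(0.4) = (0.4 - (-1))/(1 - (-1)) × (0.4 - 0)/(1 - 0) × (0.4 - 2)/(1 - 2) = 0.448000
L_3(0.4) = (0.4 - (-1))/(2 - (-1)) × (0.4 - 0)/(2 - 0) × (0.4 - 1)/(2 - 1) = -0.056000

P(0.4) = 7×L_0(0.4) + 21×L_1(0.4) + 5×L_2(0.4) + 16×L_3(0.4)
P(0.4) = 15.008000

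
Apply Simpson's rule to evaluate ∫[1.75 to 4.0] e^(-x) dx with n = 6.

f(x) = e^(-x)
a = 1.75, b = 4.0, n = 6
h = (b - a)/n = 0.375000

Simpson's rule: (h/3)[f(x₀) + 4f(x₁) + 2f(x₂) + ... + f(xₙ)]

x_0 = 1.7500, f(x_0) = 0.173774, coefficient = 1
x_1 = 2.1250, f(x_1) = 0.119433, coefficient = 4
x_2 = 2.5000, f(x_2) = 0.082085, coefficient = 2
x_3 = 2.8750, f(x_3) = 0.056416, coefficient = 4
x_4 = 3.2500, f(x_4) = 0.038774, coefficient = 2
x_5 = 3.6250, f(x_5) = 0.026649, coefficient = 4
x_6 = 4.0000, f(x_6) = 0.018316, coefficient = 1

I ≈ (0.375000/3) × 1.243801 = 0.155475
Exact value: 0.155458
Error: 0.000017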